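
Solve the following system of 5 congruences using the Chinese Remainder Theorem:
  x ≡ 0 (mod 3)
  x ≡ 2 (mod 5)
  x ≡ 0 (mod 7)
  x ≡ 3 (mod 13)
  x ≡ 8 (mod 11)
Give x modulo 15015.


Product of moduli M = 3 · 5 · 7 · 13 · 11 = 15015.
Merge one congruence at a time:
  Start: x ≡ 0 (mod 3).
  Combine with x ≡ 2 (mod 5); new modulus lcm = 15.
    Write x = 0 + 3·t and substitute into x ≡ 2 (mod 5): 3·t ≡ 2 − 0 = 2 (mod 5).
    The inverse of 3 mod 5 is 2 (since 3·2 = 6 = 1·5 + 1), so t ≡ 2·2 = 4 ≡ 4 (mod 5).
    Then x = 0 + 3·4 = 12, valid modulo lcm(3, 5) = 15: x ≡ 12 (mod 15).
  Combine with x ≡ 0 (mod 7); new modulus lcm = 105.
    Write x = 12 + 15·t and substitute into x ≡ 0 (mod 7): 15·t ≡ 0 − 12 = -12 (mod 7).
    Reduce coefficients mod 7: 1·t ≡ 2 (mod 7).
    So t ≡ 2 (mod 7).
    Then x = 12 + 15·2 = 42, valid modulo lcm(15, 7) = 105: x ≡ 42 (mod 105).
  Combine with x ≡ 3 (mod 13); new modulus lcm = 1365.
    Write x = 42 + 105·t and substitute into x ≡ 3 (mod 13): 105·t ≡ 3 − 42 = -39 (mod 13).
    Reduce coefficients mod 13: 1·t ≡ 0 (mod 13).
    So t ≡ 0 (mod 13).
    Then x = 42 + 105·0 = 42, valid modulo lcm(105, 13) = 1365: x ≡ 42 (mod 1365).
  Combine with x ≡ 8 (mod 11); new modulus lcm = 15015.
    Write x = 42 + 1365·t and substitute into x ≡ 8 (mod 11): 1365·t ≡ 8 − 42 = -34 (mod 11).
    Reduce coefficients mod 11: 1·t ≡ 10 (mod 11).
    So t ≡ 10 (mod 11).
    Then x = 42 + 1365·10 = 13692, valid modulo lcm(1365, 11) = 15015: x ≡ 13692 (mod 15015).
Verify against each original: 13692 mod 3 = 0, 13692 mod 5 = 2, 13692 mod 7 = 0, 13692 mod 13 = 3, 13692 mod 11 = 8.

x ≡ 13692 (mod 15015).


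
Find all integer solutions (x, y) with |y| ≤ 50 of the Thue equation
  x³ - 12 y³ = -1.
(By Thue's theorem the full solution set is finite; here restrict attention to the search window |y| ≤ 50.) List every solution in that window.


The equation is x³ - 12y³ = -1. For fixed y, x³ = 12·y³ − 1, so a solution requires the RHS to be a perfect cube.
Strategy: iterate y from -50 to 50, compute RHS = 12·y³ − 1, and check whether it is a (positive or negative) perfect cube.
Check small values of y:
  y = 0: RHS = -1 = (-1)³ ⇒ x = -1 works.
  y = 1: RHS = 11 is not a perfect cube.
  y = -1: RHS = -13 is not a perfect cube.
  y = 2: RHS = 95 is not a perfect cube.
  y = -2: RHS = -97 is not a perfect cube.
  y = 3: RHS = 323 is not a perfect cube.
  y = -3: RHS = -325 is not a perfect cube.
Continuing the search up to |y| = 50 finds no further solutions beyond those listed.
Collected solutions: (-1, 0).

Solutions (with |y| ≤ 50): (-1, 0).


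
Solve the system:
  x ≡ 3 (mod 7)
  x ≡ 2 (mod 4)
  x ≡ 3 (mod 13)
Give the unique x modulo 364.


Moduli 7, 4, 13 are pairwise coprime; by CRT there is a unique solution modulo M = 7 · 4 · 13 = 364.
Solve pairwise, accumulating the modulus:
  Start with x ≡ 3 (mod 7).
  Combine with x ≡ 2 (mod 4): since gcd(7, 4) = 1, we get a unique residue mod 28.
    Write x = 3 + 7·t and substitute into x ≡ 2 (mod 4): 7·t ≡ 2 − 3 = -1 (mod 4).
    Reduce coefficients mod 4: 3·t ≡ 3 (mod 4).
    The inverse of 3 mod 4 is 3 (since 3·3 = 9 = 2·4 + 1), so t ≡ 3·3 = 9 ≡ 1 (mod 4).
    Then x = 3 + 7·1 = 10, valid modulo lcm(7, 4) = 28: x ≡ 10 (mod 28).
  Combine with x ≡ 3 (mod 13): since gcd(28, 13) = 1, we get a unique residue mod 364.
    Write x = 10 + 28·t and substitute into x ≡ 3 (mod 13): 28·t ≡ 3 − 10 = -7 (mod 13).
    Reduce coefficients mod 13: 2·t ≡ 6 (mod 13).
    The inverse of 2 mod 13 is 7 (since 2·7 = 14 = 1·13 + 1), so t ≡ 7·6 = 42 ≡ 3 (mod 13).
    Then x = 10 + 28·3 = 94, valid modulo lcm(28, 13) = 364: x ≡ 94 (mod 364).
Verify: 94 mod 7 = 3 ✓, 94 mod 4 = 2 ✓, 94 mod 13 = 3 ✓.

x ≡ 94 (mod 364).


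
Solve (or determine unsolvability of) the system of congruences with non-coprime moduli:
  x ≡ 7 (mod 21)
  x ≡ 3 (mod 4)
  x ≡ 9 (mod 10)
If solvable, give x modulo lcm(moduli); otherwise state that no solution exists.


Moduli 21, 4, 10 are not pairwise coprime, so CRT works modulo lcm(m_i) when all pairwise compatibility conditions hold.
Pairwise compatibility: gcd(m_i, m_j) must divide a_i - a_j for every pair.
Merge one congruence at a time:
  Start: x ≡ 7 (mod 21).
  Combine with x ≡ 3 (mod 4): gcd(21, 4) = 1; 3 - 7 = -4, which IS divisible by 1, so compatible.
    Write x = 7 + 21·t and substitute into x ≡ 3 (mod 4): 21·t ≡ 3 − 7 = -4 (mod 4).
    Reduce coefficients mod 4: 1·t ≡ 0 (mod 4).
    So t ≡ 0 (mod 4).
    Then x = 7 + 21·0 = 7, valid modulo lcm(21, 4) = 84: x ≡ 7 (mod 84).
  Combine with x ≡ 9 (mod 10): gcd(84, 10) = 2; 9 - 7 = 2, which IS divisible by 2, so compatible.
    Write x = 7 + 84·t and substitute into x ≡ 9 (mod 10): 84·t ≡ 9 − 7 = 2 (mod 10).
    Divide the congruence (and modulus) by g = 2: 42·t ≡ 1 (mod 5).
    Reduce coefficients mod 5: 2·t ≡ 1 (mod 5).
    The inverse of 2 mod 5 is 3 (since 2·3 = 6 = 1·5 + 1), so t ≡ 3·1 = 3 ≡ 3 (mod 5).
    Then x = 7 + 84·3 = 259, valid modulo lcm(84, 10) = 420: x ≡ 259 (mod 420).
Verify: 259 mod 21 = 7, 259 mod 4 = 3, 259 mod 10 = 9.

x ≡ 259 (mod 420).


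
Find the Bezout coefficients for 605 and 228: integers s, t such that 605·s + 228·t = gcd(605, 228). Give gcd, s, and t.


Euclidean algorithm on (605, 228) — divide until remainder is 0:
  605 = 2 · 228 + 149
  228 = 1 · 149 + 79
  149 = 1 · 79 + 70
  79 = 1 · 70 + 9
  70 = 7 · 9 + 7
  9 = 1 · 7 + 2
  7 = 3 · 2 + 1
  2 = 2 · 1 + 0
gcd(605, 228) = 1.
Track Bezout coefficients alongside the remainders: start with r₀ = 605 = a·1 + b·0 (s = 1, t = 0) and r₁ = 228 = a·0 + b·1 (s = 0, t = 1); each new remainder r_{k+1} = r_{k-1} − q_k·r_k inherits s_{k+1} = s_{k-1} − q_k·s_k, t_{k+1} = t_{k-1} − q_k·t_k, so r_k = a·s_k + b·t_k at every step:
  q = 2: r = 149, s = 1 − 2·0 = 1, t = 0 − 2·1 = -2  (check: 605·1 + 228·(-2) = 149)
  q = 1: r = 79, s = 0 − 1·1 = -1, t = 1 − 1·(-2) = 3  (check: 605·(-1) + 228·3 = 79)
  q = 1: r = 70, s = 1 − 1·(-1) = 2, t = -2 − 1·3 = -5  (check: 605·2 + 228·(-5) = 70)
  q = 1: r = 9, s = -1 − 1·2 = -3, t = 3 − 1·(-5) = 8  (check: 605·(-3) + 228·8 = 9)
  q = 7: r = 7, s = 2 − 7·(-3) = 23, t = -5 − 7·8 = -61  (check: 605·23 + 228·(-61) = 7)
  q = 1: r = 2, s = -3 − 1·23 = -26, t = 8 − 1·(-61) = 69  (check: 605·(-26) + 228·69 = 2)
  q = 3: r = 1, s = 23 − 3·(-26) = 101, t = -61 − 3·69 = -268  (check: 605·101 + 228·(-268) = 1)
The row with r = 1 (the gcd) gives the Bezout coefficients s = 101, t = -268.
Result: 605 · (101) + 228 · (-268) = 1.

gcd(605, 228) = 1; s = 101, t = -268 (check: 605·101 + 228·(-268) = 1).


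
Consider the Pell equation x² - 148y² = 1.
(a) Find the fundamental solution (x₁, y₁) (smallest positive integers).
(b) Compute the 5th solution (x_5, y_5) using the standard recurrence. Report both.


Step 1: Find the fundamental solution (x₁, y₁) of x² - 148y² = 1.
  Expand √148 as a continued fraction. a₀ = ⌊√148⌋ = 12; iterate m_{k+1} = d_k·a_k − m_k, d_{k+1} = (148 − m_{k+1}²)/d_k, a_{k+1} = ⌊(a₀ + m_{k+1})/d_{k+1}⌋ (starting m₀ = 0, d₀ = 1), with convergents p_k = a_k·p_{k-1} + p_{k-2}, q_k = a_k·q_{k-1} + q_{k-2} (p₋₁ = 1, q₋₁ = 0):
  k = 0: a₀ = 12; p₀/q₀ = 12/1; p₀² − 148·q₀² = 144 − 148 = -4.
  k = 1: m = 12, d = 4, a = ⌊(12 + 12)/4⌋ = 6; p/q = (6·12 + 1)/(6·1 + 0) = 73/6; p² − 148·q² = 5329 − 5328 = 1.
  The first convergent with p² − 148·q² = 1 gives the fundamental solution (x₁, y₁) = (73, 6).
Step 2: Apply the recurrence (x_{n+1}, y_{n+1}) = (x₁x_n + 148y₁y_n, x₁y_n + y₁x_n) repeatedly.
  From (x_1, y_1) = (73, 6): x_2 = 73·73 + 148·6·6 = 10657; y_2 = 73·6 + 6·73 = 876.
  From (x_2, y_2) = (10657, 876): x_3 = 73·10657 + 148·6·876 = 1555849; y_3 = 73·876 + 6·10657 = 127890.
  From (x_3, y_3) = (1555849, 127890): x_4 = 73·1555849 + 148·6·127890 = 227143297; y_4 = 73·127890 + 6·1555849 = 18671064.
  From (x_4, y_4) = (227143297, 18671064): x_5 = 73·227143297 + 148·6·18671064 = 33161365513; y_5 = 73·18671064 + 6·227143297 = 2725847454.
Step 3: Verify x_5² - 148·y_5² = 1099676162686785753169 - 1099676162686785753168 = 1 (should be 1). ✓

(x_1, y_1) = (73, 6); (x_5, y_5) = (33161365513, 2725847454).


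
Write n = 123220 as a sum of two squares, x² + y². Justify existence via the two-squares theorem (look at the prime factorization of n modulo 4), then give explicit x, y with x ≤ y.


Step 1: Factor n = 123220 = 2^2 · 5 · 61 · 101.
Step 2: Check the mod-4 condition on each prime factor: 2 = 2 (special); 5 ≡ 1 (mod 4), exponent 1; 61 ≡ 1 (mod 4), exponent 1; 101 ≡ 1 (mod 4), exponent 1.
All primes ≡ 3 (mod 4) appear to even exponent (or don't appear), so by the two-squares theorem n IS expressible as a sum of two squares.
Step 3: Build a representation. Group n = k² · m with k = 2 and m = 5 · 61 · 101 = 30805 (a product of primes ≡ 1 (mod 4)); a representation of m scales to one of n via (k·x)² + (k·y)² = k²(x² + y²). Each prime p ≡ 1 (mod 4) is itself a sum of two squares; find a² by testing p − a² for a perfect square:
  5: 5 − 1² = 4 = 2² ⇒ 5 = 1² + 2².
  61: 61 − 1² = 60, 61 − 2² = 57, 61 − 3² = 52, 61 − 4² = 45, 61 − 5² = 36 = 6² ⇒ 61 = 5² + 6².
  101: 101 − 1² = 100 = 10² ⇒ 101 = 1² + 10².
  Combine using the Brahmagupta–Fibonacci identity (a² + b²)(c² + d²) = (ac − bd)² + (ad + bc)² = (ac + bd)² + (ad − bc)²:
  5 · 61 = 305: from (1² + 2²)(5² + 6²), take (1·5 − 2·6, 1·6 + 2·5) = (5 − 12, 6 + 10) = (-7, 16); dropping signs (only squares matter) gives (7, 16); check 7² + 16² = 49 + 256 = 305 ✓.
  305 · 101 = 30805: from (7² + 16²)(1² + 10²), take (7·1 − 16·10, 7·10 + 16·1) = (7 − 160, 70 + 16) = (-153, 86); dropping signs (only squares matter) gives (153, 86); check 153² + 86² = 23409 + 7396 = 30805 ✓.
  Scale by k = 2: (2·153, 2·86) = (306, 172).
Step 4: Order so x ≤ y and verify: 172² + 306² = 29584 + 93636 = 123220 = n. ✓

n = 123220 = 172² + 306² (one valid representation with x ≤ y).


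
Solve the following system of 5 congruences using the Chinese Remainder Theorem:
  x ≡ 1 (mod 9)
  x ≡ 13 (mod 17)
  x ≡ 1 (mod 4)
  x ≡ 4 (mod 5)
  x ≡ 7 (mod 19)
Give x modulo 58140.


Product of moduli M = 9 · 17 · 4 · 5 · 19 = 58140.
Merge one congruence at a time:
  Start: x ≡ 1 (mod 9).
  Combine with x ≡ 13 (mod 17); new modulus lcm = 153.
    Write x = 1 + 9·t and substitute into x ≡ 13 (mod 17): 9·t ≡ 13 − 1 = 12 (mod 17).
    The inverse of 9 mod 17 is 2 (since 9·2 = 18 = 1·17 + 1), so t ≡ 2·12 = 24 ≡ 7 (mod 17).
    Then x = 1 + 9·7 = 64, valid modulo lcm(9, 17) = 153: x ≡ 64 (mod 153).
  Combine with x ≡ 1 (mod 4); new modulus lcm = 612.
    Write x = 64 + 153·t and substitute into x ≡ 1 (mod 4): 153·t ≡ 1 − 64 = -63 (mod 4).
    Reduce coefficients mod 4: 1·t ≡ 1 (mod 4).
    So t ≡ 1 (mod 4).
    Then x = 64 + 153·1 = 217, valid modulo lcm(153, 4) = 612: x ≡ 217 (mod 612).
  Combine with x ≡ 4 (mod 5); new modulus lcm = 3060.
    Write x = 217 + 612·t and substitute into x ≡ 4 (mod 5): 612·t ≡ 4 − 217 = -213 (mod 5).
    Reduce coefficients mod 5: 2·t ≡ 2 (mod 5).
    The inverse of 2 mod 5 is 3 (since 2·3 = 6 = 1·5 + 1), so t ≡ 3·2 = 6 ≡ 1 (mod 5).
    Then x = 217 + 612·1 = 829, valid modulo lcm(612, 5) = 3060: x ≡ 829 (mod 3060).
  Combine with x ≡ 7 (mod 19); new modulus lcm = 58140.
    Write x = 829 + 3060·t and substitute into x ≡ 7 (mod 19): 3060·t ≡ 7 − 829 = -822 (mod 19).
    Reduce coefficients mod 19: 1·t ≡ 14 (mod 19).
    So t ≡ 14 (mod 19).
    Then x = 829 + 3060·14 = 43669, valid modulo lcm(3060, 19) = 58140: x ≡ 43669 (mod 58140).
Verify against each original: 43669 mod 9 = 1, 43669 mod 17 = 13, 43669 mod 4 = 1, 43669 mod 5 = 4, 43669 mod 19 = 7.

x ≡ 43669 (mod 58140).


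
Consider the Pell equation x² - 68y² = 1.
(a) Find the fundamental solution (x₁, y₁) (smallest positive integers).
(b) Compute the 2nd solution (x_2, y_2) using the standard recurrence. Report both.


Step 1: Find the fundamental solution (x₁, y₁) of x² - 68y² = 1.
  Expand √68 as a continued fraction. a₀ = ⌊√68⌋ = 8; iterate m_{k+1} = d_k·a_k − m_k, d_{k+1} = (68 − m_{k+1}²)/d_k, a_{k+1} = ⌊(a₀ + m_{k+1})/d_{k+1}⌋ (starting m₀ = 0, d₀ = 1), with convergents p_k = a_k·p_{k-1} + p_{k-2}, q_k = a_k·q_{k-1} + q_{k-2} (p₋₁ = 1, q₋₁ = 0):
  k = 0: a₀ = 8; p₀/q₀ = 8/1; p₀² − 68·q₀² = 64 − 68 = -4.
  k = 1: m = 8, d = 4, a = ⌊(8 + 8)/4⌋ = 4; p/q = (4·8 + 1)/(4·1 + 0) = 33/4; p² − 68·q² = 1089 − 1088 = 1.
  The first convergent with p² − 68·q² = 1 gives the fundamental solution (x₁, y₁) = (33, 4).
Step 2: Apply the recurrence (x_{n+1}, y_{n+1}) = (x₁x_n + 68y₁y_n, x₁y_n + y₁x_n) repeatedly.
  From (x_1, y_1) = (33, 4): x_2 = 33·33 + 68·4·4 = 2177; y_2 = 33·4 + 4·33 = 264.
Step 3: Verify x_2² - 68·y_2² = 4739329 - 4739328 = 1 (should be 1). ✓

(x_1, y_1) = (33, 4); (x_2, y_2) = (2177, 264).


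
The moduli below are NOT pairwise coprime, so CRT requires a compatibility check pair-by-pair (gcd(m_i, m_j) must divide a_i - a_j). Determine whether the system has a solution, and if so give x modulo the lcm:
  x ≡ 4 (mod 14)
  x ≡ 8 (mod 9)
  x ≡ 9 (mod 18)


Moduli 14, 9, 18 are not pairwise coprime, so CRT works modulo lcm(m_i) when all pairwise compatibility conditions hold.
Pairwise compatibility: gcd(m_i, m_j) must divide a_i - a_j for every pair.
Merge one congruence at a time:
  Start: x ≡ 4 (mod 14).
  Combine with x ≡ 8 (mod 9): gcd(14, 9) = 1; 8 - 4 = 4, which IS divisible by 1, so compatible.
    Write x = 4 + 14·t and substitute into x ≡ 8 (mod 9): 14·t ≡ 8 − 4 = 4 (mod 9).
    Reduce coefficients mod 9: 5·t ≡ 4 (mod 9).
    The inverse of 5 mod 9 is 2 (since 5·2 = 10 = 1·9 + 1), so t ≡ 2·4 = 8 ≡ 8 (mod 9).
    Then x = 4 + 14·8 = 116, valid modulo lcm(14, 9) = 126: x ≡ 116 (mod 126).
  Combine with x ≡ 9 (mod 18): gcd(126, 18) = 18, and 9 - 116 = -107 is NOT divisible by 18.
    ⇒ system is inconsistent (no integer solution).

No solution (the system is inconsistent).


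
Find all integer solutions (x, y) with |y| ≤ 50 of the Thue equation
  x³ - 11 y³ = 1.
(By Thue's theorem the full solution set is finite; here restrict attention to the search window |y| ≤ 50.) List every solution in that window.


The equation is x³ - 11y³ = 1. For fixed y, x³ = 11·y³ + 1, so a solution requires the RHS to be a perfect cube.
Strategy: iterate y from -50 to 50, compute RHS = 11·y³ + 1, and check whether it is a (positive or negative) perfect cube.
Check small values of y:
  y = 0: RHS = 1 = (1)³ ⇒ x = 1 works.
  y = 1: RHS = 12 is not a perfect cube.
  y = -1: RHS = -10 is not a perfect cube.
  y = 2: RHS = 89 is not a perfect cube.
  y = -2: RHS = -87 is not a perfect cube.
  y = 3: RHS = 298 is not a perfect cube.
  y = -3: RHS = -296 is not a perfect cube.
Continuing the search up to |y| = 50 finds no further solutions beyond those listed.
Collected solutions: (1, 0).

Solutions (with |y| ≤ 50): (1, 0).


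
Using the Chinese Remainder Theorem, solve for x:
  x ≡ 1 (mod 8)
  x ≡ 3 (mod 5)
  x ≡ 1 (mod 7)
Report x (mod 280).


Moduli 8, 5, 7 are pairwise coprime; by CRT there is a unique solution modulo M = 8 · 5 · 7 = 280.
Solve pairwise, accumulating the modulus:
  Start with x ≡ 1 (mod 8).
  Combine with x ≡ 3 (mod 5): since gcd(8, 5) = 1, we get a unique residue mod 40.
    Write x = 1 + 8·t and substitute into x ≡ 3 (mod 5): 8·t ≡ 3 − 1 = 2 (mod 5).
    Reduce coefficients mod 5: 3·t ≡ 2 (mod 5).
    The inverse of 3 mod 5 is 2 (since 3·2 = 6 = 1·5 + 1), so t ≡ 2·2 = 4 ≡ 4 (mod 5).
    Then x = 1 + 8·4 = 33, valid modulo lcm(8, 5) = 40: x ≡ 33 (mod 40).
  Combine with x ≡ 1 (mod 7): since gcd(40, 7) = 1, we get a unique residue mod 280.
    Write x = 33 + 40·t and substitute into x ≡ 1 (mod 7): 40·t ≡ 1 − 33 = -32 (mod 7).
    Reduce coefficients mod 7: 5·t ≡ 3 (mod 7).
    The inverse of 5 mod 7 is 3 (since 5·3 = 15 = 2·7 + 1), so t ≡ 3·3 = 9 ≡ 2 (mod 7).
    Then x = 33 + 40·2 = 113, valid modulo lcm(40, 7) = 280: x ≡ 113 (mod 280).
Verify: 113 mod 8 = 1 ✓, 113 mod 5 = 3 ✓, 113 mod 7 = 1 ✓.

x ≡ 113 (mod 280).


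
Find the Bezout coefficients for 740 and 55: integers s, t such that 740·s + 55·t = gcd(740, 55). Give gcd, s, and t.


Euclidean algorithm on (740, 55) — divide until remainder is 0:
  740 = 13 · 55 + 25
  55 = 2 · 25 + 5
  25 = 5 · 5 + 0
gcd(740, 55) = 5.
Track Bezout coefficients alongside the remainders: start with r₀ = 740 = a·1 + b·0 (s = 1, t = 0) and r₁ = 55 = a·0 + b·1 (s = 0, t = 1); each new remainder r_{k+1} = r_{k-1} − q_k·r_k inherits s_{k+1} = s_{k-1} − q_k·s_k, t_{k+1} = t_{k-1} − q_k·t_k, so r_k = a·s_k + b·t_k at every step:
  q = 13: r = 25, s = 1 − 13·0 = 1, t = 0 − 13·1 = -13  (check: 740·1 + 55·(-13) = 25)
  q = 2: r = 5, s = 0 − 2·1 = -2, t = 1 − 2·(-13) = 27  (check: 740·(-2) + 55·27 = 5)
The row with r = 5 (the gcd) gives the Bezout coefficients s = -2, t = 27.
Result: 740 · (-2) + 55 · (27) = 5.

gcd(740, 55) = 5; s = -2, t = 27 (check: 740·(-2) + 55·27 = 5).


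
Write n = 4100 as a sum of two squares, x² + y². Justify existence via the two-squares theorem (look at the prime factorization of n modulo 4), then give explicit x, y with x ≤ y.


Step 1: Factor n = 4100 = 2^2 · 5^2 · 41.
Step 2: Check the mod-4 condition on each prime factor: 2 = 2 (special); 5 ≡ 1 (mod 4), exponent 2; 41 ≡ 1 (mod 4), exponent 1.
All primes ≡ 3 (mod 4) appear to even exponent (or don't appear), so by the two-squares theorem n IS expressible as a sum of two squares.
Step 3: Build a representation. Group n = k² · m with k = 2 and m = 5 · 5 · 41 = 1025 (a product of primes ≡ 1 (mod 4)); a representation of m scales to one of n via (k·x)² + (k·y)² = k²(x² + y²). Each prime p ≡ 1 (mod 4) is itself a sum of two squares; find a² by testing p − a² for a perfect square:
  5: 5 − 1² = 4 = 2² ⇒ 5 = 1² + 2².
  41: 41 − 1² = 40, 41 − 2² = 37, 41 − 3² = 32, 41 − 4² = 25 = 5² ⇒ 41 = 4² + 5².
  Combine using the Brahmagupta–Fibonacci identity (a² + b²)(c² + d²) = (ac − bd)² + (ad + bc)² = (ac + bd)² + (ad − bc)²:
  5 · 5 = 25: from (1² + 2²)(1² + 2²), take (1·1 − 2·2, 1·2 + 2·1) = (1 − 4, 2 + 2) = (-3, 4); dropping signs (only squares matter) gives (3, 4); check 3² + 4² = 9 + 16 = 25 ✓.
  25 · 41 = 1025: from (3² + 4²)(4² + 5²), take (3·4 − 4·5, 3·5 + 4·4) = (12 − 20, 15 + 16) = (-8, 31); dropping signs (only squares matter) gives (8, 31); check 8² + 31² = 64 + 961 = 1025 ✓.
  Scale by k = 2: (2·8, 2·31) = (16, 62).
Step 4: Order so x ≤ y and verify: 16² + 62² = 256 + 3844 = 4100 = n. ✓

n = 4100 = 16² + 62² (one valid representation with x ≤ y).


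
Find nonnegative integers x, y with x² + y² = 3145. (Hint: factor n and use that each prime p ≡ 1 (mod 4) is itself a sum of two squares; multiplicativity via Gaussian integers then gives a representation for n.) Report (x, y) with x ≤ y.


Step 1: Factor n = 3145 = 5 · 17 · 37.
Step 2: Check the mod-4 condition on each prime factor: 5 ≡ 1 (mod 4), exponent 1; 17 ≡ 1 (mod 4), exponent 1; 37 ≡ 1 (mod 4), exponent 1.
All primes ≡ 3 (mod 4) appear to even exponent (or don't appear), so by the two-squares theorem n IS expressible as a sum of two squares.
Step 3: Build a representation. Here n = 5 · 17 · 37 is a product of primes ≡ 1 (mod 4). Each prime p ≡ 1 (mod 4) is itself a sum of two squares; find a² by testing p − a² for a perfect square:
  5: 5 − 1² = 4 = 2² ⇒ 5 = 1² + 2².
  17: 17 − 1² = 16 = 4² ⇒ 17 = 1² + 4².
  37: 37 − 1² = 36 = 6² ⇒ 37 = 1² + 6².
  Combine using the Brahmagupta–Fibonacci identity (a² + b²)(c² + d²) = (ac − bd)² + (ad + bc)² = (ac + bd)² + (ad − bc)²:
  5 · 17 = 85: from (1² + 2²)(1² + 4²), take (1·1 − 2·4, 1·4 + 2·1) = (1 − 8, 4 + 2) = (-7, 6); dropping signs (only squares matter) gives (7, 6); check 7² + 6² = 49 + 36 = 85 ✓.
  85 · 37 = 3145: from (7² + 6²)(1² + 6²), take (7·1 − 6·6, 7·6 + 6·1) = (7 − 36, 42 + 6) = (-29, 48); dropping signs (only squares matter) gives (29, 48); check 29² + 48² = 841 + 2304 = 3145 ✓.
Step 4: Order so x ≤ y and verify: 29² + 48² = 841 + 2304 = 3145 = n. ✓

n = 3145 = 29² + 48² (one valid representation with x ≤ y).


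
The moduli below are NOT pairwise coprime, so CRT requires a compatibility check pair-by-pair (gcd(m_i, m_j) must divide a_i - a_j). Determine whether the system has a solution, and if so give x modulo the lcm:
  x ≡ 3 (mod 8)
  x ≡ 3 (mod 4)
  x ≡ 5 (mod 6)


Moduli 8, 4, 6 are not pairwise coprime, so CRT works modulo lcm(m_i) when all pairwise compatibility conditions hold.
Pairwise compatibility: gcd(m_i, m_j) must divide a_i - a_j for every pair.
Merge one congruence at a time:
  Start: x ≡ 3 (mod 8).
  Combine with x ≡ 3 (mod 4): gcd(8, 4) = 4; 3 - 3 = 0, which IS divisible by 4, so compatible.
    Write x = 3 + 8·t and substitute into x ≡ 3 (mod 4): 8·t ≡ 3 − 3 = 0 (mod 4).
    Divide the congruence (and modulus) by g = 4: 2·t ≡ 0 (mod 1).
    Modulo 1 every t works; take t = 0.
    Then x = 3 + 8·0 = 3, valid modulo lcm(8, 4) = 8: x ≡ 3 (mod 8).
  Combine with x ≡ 5 (mod 6): gcd(8, 6) = 2; 5 - 3 = 2, which IS divisible by 2, so compatible.
    Write x = 3 + 8·t and substitute into x ≡ 5 (mod 6): 8·t ≡ 5 − 3 = 2 (mod 6).
    Divide the congruence (and modulus) by g = 2: 4·t ≡ 1 (mod 3).
    Reduce coefficients mod 3: 1·t ≡ 1 (mod 3).
    So t ≡ 1 (mod 3).
    Then x = 3 + 8·1 = 11, valid modulo lcm(8, 6) = 24: x ≡ 11 (mod 24).
Verify: 11 mod 8 = 3, 11 mod 4 = 3, 11 mod 6 = 5.

x ≡ 11 (mod 24).


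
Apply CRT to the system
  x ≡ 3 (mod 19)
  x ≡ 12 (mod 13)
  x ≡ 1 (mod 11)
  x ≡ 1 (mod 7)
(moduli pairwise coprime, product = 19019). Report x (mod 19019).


Product of moduli M = 19 · 13 · 11 · 7 = 19019.
Merge one congruence at a time:
  Start: x ≡ 3 (mod 19).
  Combine with x ≡ 12 (mod 13); new modulus lcm = 247.
    Write x = 3 + 19·t and substitute into x ≡ 12 (mod 13): 19·t ≡ 12 − 3 = 9 (mod 13).
    Reduce coefficients mod 13: 6·t ≡ 9 (mod 13).
    The inverse of 6 mod 13 is 11 (since 6·11 = 66 = 5·13 + 1), so t ≡ 11·9 = 99 ≡ 8 (mod 13).
    Then x = 3 + 19·8 = 155, valid modulo lcm(19, 13) = 247: x ≡ 155 (mod 247).
  Combine with x ≡ 1 (mod 11); new modulus lcm = 2717.
    Write x = 155 + 247·t and substitute into x ≡ 1 (mod 11): 247·t ≡ 1 − 155 = -154 (mod 11).
    Reduce coefficients mod 11: 5·t ≡ 0 (mod 11).
    The inverse of 5 mod 11 is 9 (since 5·9 = 45 = 4·11 + 1), so t ≡ 9·0 = 0 ≡ 0 (mod 11).
    Then x = 155 + 247·0 = 155, valid modulo lcm(247, 11) = 2717: x ≡ 155 (mod 2717).
  Combine with x ≡ 1 (mod 7); new modulus lcm = 19019.
    Write x = 155 + 2717·t and substitute into x ≡ 1 (mod 7): 2717·t ≡ 1 − 155 = -154 (mod 7).
    Reduce coefficients mod 7: 1·t ≡ 0 (mod 7).
    So t ≡ 0 (mod 7).
    Then x = 155 + 2717·0 = 155, valid modulo lcm(2717, 7) = 19019: x ≡ 155 (mod 19019).
Verify against each original: 155 mod 19 = 3, 155 mod 13 = 12, 155 mod 11 = 1, 155 mod 7 = 1.

x ≡ 155 (mod 19019).


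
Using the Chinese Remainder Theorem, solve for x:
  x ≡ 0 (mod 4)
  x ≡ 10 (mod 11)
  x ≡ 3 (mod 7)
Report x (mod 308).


Moduli 4, 11, 7 are pairwise coprime; by CRT there is a unique solution modulo M = 4 · 11 · 7 = 308.
Solve pairwise, accumulating the modulus:
  Start with x ≡ 0 (mod 4).
  Combine with x ≡ 10 (mod 11): since gcd(4, 11) = 1, we get a unique residue mod 44.
    Write x = 0 + 4·t and substitute into x ≡ 10 (mod 11): 4·t ≡ 10 − 0 = 10 (mod 11).
    The inverse of 4 mod 11 is 3 (since 4·3 = 12 = 1·11 + 1), so t ≡ 3·10 = 30 ≡ 8 (mod 11).
    Then x = 0 + 4·8 = 32, valid modulo lcm(4, 11) = 44: x ≡ 32 (mod 44).
  Combine with x ≡ 3 (mod 7): since gcd(44, 7) = 1, we get a unique residue mod 308.
    Write x = 32 + 44·t and substitute into x ≡ 3 (mod 7): 44·t ≡ 3 − 32 = -29 (mod 7).
    Reduce coefficients mod 7: 2·t ≡ 6 (mod 7).
    The inverse of 2 mod 7 is 4 (since 2·4 = 8 = 1·7 + 1), so t ≡ 4·6 = 24 ≡ 3 (mod 7).
    Then x = 32 + 44·3 = 164, valid modulo lcm(44, 7) = 308: x ≡ 164 (mod 308).
Verify: 164 mod 4 = 0 ✓, 164 mod 11 = 10 ✓, 164 mod 7 = 3 ✓.

x ≡ 164 (mod 308).


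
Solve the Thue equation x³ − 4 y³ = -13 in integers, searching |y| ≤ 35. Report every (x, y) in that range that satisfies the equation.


The equation is x³ - 4y³ = -13. For fixed y, x³ = 4·y³ − 13, so a solution requires the RHS to be a perfect cube.
Strategy: iterate y from -35 to 35, compute RHS = 4·y³ − 13, and check whether it is a (positive or negative) perfect cube.
Check small values of y:
  y = 0: RHS = -13 is not a perfect cube.
  y = 1: RHS = -9 is not a perfect cube.
  y = -1: RHS = -17 is not a perfect cube.
  y = 2: RHS = 19 is not a perfect cube.
  y = -2: RHS = -45 is not a perfect cube.
  y = 3: RHS = 95 is not a perfect cube.
  y = -3: RHS = -121 is not a perfect cube.
Continuing the search up to |y| = 35 finds no solutions either.
No (x, y) in the scanned range satisfies the equation.

No integer solutions with |y| ≤ 35.


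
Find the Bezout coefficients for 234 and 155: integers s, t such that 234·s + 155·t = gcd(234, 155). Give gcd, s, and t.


Euclidean algorithm on (234, 155) — divide until remainder is 0:
  234 = 1 · 155 + 79
  155 = 1 · 79 + 76
  79 = 1 · 76 + 3
  76 = 25 · 3 + 1
  3 = 3 · 1 + 0
gcd(234, 155) = 1.
Track Bezout coefficients alongside the remainders: start with r₀ = 234 = a·1 + b·0 (s = 1, t = 0) and r₁ = 155 = a·0 + b·1 (s = 0, t = 1); each new remainder r_{k+1} = r_{k-1} − q_k·r_k inherits s_{k+1} = s_{k-1} − q_k·s_k, t_{k+1} = t_{k-1} − q_k·t_k, so r_k = a·s_k + b·t_k at every step:
  q = 1: r = 79, s = 1 − 1·0 = 1, t = 0 − 1·1 = -1  (check: 234·1 + 155·(-1) = 79)
  q = 1: r = 76, s = 0 − 1·1 = -1, t = 1 − 1·(-1) = 2  (check: 234·(-1) + 155·2 = 76)
  q = 1: r = 3, s = 1 − 1·(-1) = 2, t = -1 − 1·2 = -3  (check: 234·2 + 155·(-3) = 3)
  q = 25: r = 1, s = -1 − 25·2 = -51, t = 2 − 25·(-3) = 77  (check: 234·(-51) + 155·77 = 1)
The row with r = 1 (the gcd) gives the Bezout coefficients s = -51, t = 77.
Result: 234 · (-51) + 155 · (77) = 1.

gcd(234, 155) = 1; s = -51, t = 77 (check: 234·(-51) + 155·77 = 1).


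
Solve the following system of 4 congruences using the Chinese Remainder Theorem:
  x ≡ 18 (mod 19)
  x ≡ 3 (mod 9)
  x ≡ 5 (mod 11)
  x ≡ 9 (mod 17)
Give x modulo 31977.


Product of moduli M = 19 · 9 · 11 · 17 = 31977.
Merge one congruence at a time:
  Start: x ≡ 18 (mod 19).
  Combine with x ≡ 3 (mod 9); new modulus lcm = 171.
    Write x = 18 + 19·t and substitute into x ≡ 3 (mod 9): 19·t ≡ 3 − 18 = -15 (mod 9).
    Reduce coefficients mod 9: 1·t ≡ 3 (mod 9).
    So t ≡ 3 (mod 9).
    Then x = 18 + 19·3 = 75, valid modulo lcm(19, 9) = 171: x ≡ 75 (mod 171).
  Combine with x ≡ 5 (mod 11); new modulus lcm = 1881.
    Write x = 75 + 171·t and substitute into x ≡ 5 (mod 11): 171·t ≡ 5 − 75 = -70 (mod 11).
    Reduce coefficients mod 11: 6·t ≡ 7 (mod 11).
    The inverse of 6 mod 11 is 2 (since 6·2 = 12 = 1·11 + 1), so t ≡ 2·7 = 14 ≡ 3 (mod 11).
    Then x = 75 + 171·3 = 588, valid modulo lcm(171, 11) = 1881: x ≡ 588 (mod 1881).
  Combine with x ≡ 9 (mod 17); new modulus lcm = 31977.
    Write x = 588 + 1881·t and substitute into x ≡ 9 (mod 17): 1881·t ≡ 9 − 588 = -579 (mod 17).
    Reduce coefficients mod 17: 11·t ≡ 16 (mod 17).
    The inverse of 11 mod 17 is 14 (since 11·14 = 154 = 9·17 + 1), so t ≡ 14·16 = 224 ≡ 3 (mod 17).
    Then x = 588 + 1881·3 = 6231, valid modulo lcm(1881, 17) = 31977: x ≡ 6231 (mod 31977).
Verify against each original: 6231 mod 19 = 18, 6231 mod 9 = 3, 6231 mod 11 = 5, 6231 mod 17 = 9.

x ≡ 6231 (mod 31977).


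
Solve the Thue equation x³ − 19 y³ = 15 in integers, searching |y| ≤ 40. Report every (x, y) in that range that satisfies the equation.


The equation is x³ - 19y³ = 15. For fixed y, x³ = 19·y³ + 15, so a solution requires the RHS to be a perfect cube.
Strategy: iterate y from -40 to 40, compute RHS = 19·y³ + 15, and check whether it is a (positive or negative) perfect cube.
Check small values of y:
  y = 0: RHS = 15 is not a perfect cube.
  y = 1: RHS = 34 is not a perfect cube.
  y = -1: RHS = -4 is not a perfect cube.
  y = 2: RHS = 167 is not a perfect cube.
  y = -2: RHS = -137 is not a perfect cube.
  y = 3: RHS = 528 is not a perfect cube.
  y = -3: RHS = -498 is not a perfect cube.
Continuing the search up to |y| = 40 finds no solutions either.
No (x, y) in the scanned range satisfies the equation.

No integer solutions with |y| ≤ 40.


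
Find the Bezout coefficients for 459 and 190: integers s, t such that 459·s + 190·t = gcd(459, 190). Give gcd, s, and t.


Euclidean algorithm on (459, 190) — divide until remainder is 0:
  459 = 2 · 190 + 79
  190 = 2 · 79 + 32
  79 = 2 · 32 + 15
  32 = 2 · 15 + 2
  15 = 7 · 2 + 1
  2 = 2 · 1 + 0
gcd(459, 190) = 1.
Track Bezout coefficients alongside the remainders: start with r₀ = 459 = a·1 + b·0 (s = 1, t = 0) and r₁ = 190 = a·0 + b·1 (s = 0, t = 1); each new remainder r_{k+1} = r_{k-1} − q_k·r_k inherits s_{k+1} = s_{k-1} − q_k·s_k, t_{k+1} = t_{k-1} − q_k·t_k, so r_k = a·s_k + b·t_k at every step:
  q = 2: r = 79, s = 1 − 2·0 = 1, t = 0 − 2·1 = -2  (check: 459·1 + 190·(-2) = 79)
  q = 2: r = 32, s = 0 − 2·1 = -2, t = 1 − 2·(-2) = 5  (check: 459·(-2) + 190·5 = 32)
  q = 2: r = 15, s = 1 − 2·(-2) = 5, t = -2 − 2·5 = -12  (check: 459·5 + 190·(-12) = 15)
  q = 2: r = 2, s = -2 − 2·5 = -12, t = 5 − 2·(-12) = 29  (check: 459·(-12) + 190·29 = 2)
  q = 7: r = 1, s = 5 − 7·(-12) = 89, t = -12 − 7·29 = -215  (check: 459·89 + 190·(-215) = 1)
The row with r = 1 (the gcd) gives the Bezout coefficients s = 89, t = -215.
Result: 459 · (89) + 190 · (-215) = 1.

gcd(459, 190) = 1; s = 89, t = -215 (check: 459·89 + 190·(-215) = 1).


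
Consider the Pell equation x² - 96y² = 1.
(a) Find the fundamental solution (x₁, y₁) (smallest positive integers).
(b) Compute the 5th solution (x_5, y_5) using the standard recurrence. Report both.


Step 1: Find the fundamental solution (x₁, y₁) of x² - 96y² = 1.
  Expand √96 as a continued fraction. a₀ = ⌊√96⌋ = 9; iterate m_{k+1} = d_k·a_k − m_k, d_{k+1} = (96 − m_{k+1}²)/d_k, a_{k+1} = ⌊(a₀ + m_{k+1})/d_{k+1}⌋ (starting m₀ = 0, d₀ = 1), with convergents p_k = a_k·p_{k-1} + p_{k-2}, q_k = a_k·q_{k-1} + q_{k-2} (p₋₁ = 1, q₋₁ = 0):
  k = 0: a₀ = 9; p₀/q₀ = 9/1; p₀² − 96·q₀² = 81 − 96 = -15.
  k = 1: m = 9, d = 15, a = ⌊(9 + 9)/15⌋ = 1; p/q = (1·9 + 1)/(1·1 + 0) = 10/1; p² − 96·q² = 100 − 96 = 4.
  k = 2: m = 6, d = 4, a = ⌊(9 + 6)/4⌋ = 3; p/q = (3·10 + 9)/(3·1 + 1) = 39/4; p² − 96·q² = 1521 − 1536 = -15.
  k = 3: m = 6, d = 15, a = ⌊(9 + 6)/15⌋ = 1; p/q = (1·39 + 10)/(1·4 + 1) = 49/5; p² − 96·q² = 2401 − 2400 = 1.
  The first convergent with p² − 96·q² = 1 gives the fundamental solution (x₁, y₁) = (49, 5).
Step 2: Apply the recurrence (x_{n+1}, y_{n+1}) = (x₁x_n + 96y₁y_n, x₁y_n + y₁x_n) repeatedly.
  From (x_1, y_1) = (49, 5): x_2 = 49·49 + 96·5·5 = 4801; y_2 = 49·5 + 5·49 = 490.
  From (x_2, y_2) = (4801, 490): x_3 = 49·4801 + 96·5·490 = 470449; y_3 = 49·490 + 5·4801 = 48015.
  From (x_3, y_3) = (470449, 48015): x_4 = 49·470449 + 96·5·48015 = 46099201; y_4 = 49·48015 + 5·470449 = 4704980.
  From (x_4, y_4) = (46099201, 4704980): x_5 = 49·46099201 + 96·5·4704980 = 4517251249; y_5 = 49·4704980 + 5·46099201 = 461040025.
Step 3: Verify x_5² - 96·y_5² = 20405558846592060001 - 20405558846592060000 = 1 (should be 1). ✓

(x_1, y_1) = (49, 5); (x_5, y_5) = (4517251249, 461040025).


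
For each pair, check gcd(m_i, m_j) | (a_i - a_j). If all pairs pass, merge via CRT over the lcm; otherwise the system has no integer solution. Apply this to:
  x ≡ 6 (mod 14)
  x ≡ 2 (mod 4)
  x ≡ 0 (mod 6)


Moduli 14, 4, 6 are not pairwise coprime, so CRT works modulo lcm(m_i) when all pairwise compatibility conditions hold.
Pairwise compatibility: gcd(m_i, m_j) must divide a_i - a_j for every pair.
Merge one congruence at a time:
  Start: x ≡ 6 (mod 14).
  Combine with x ≡ 2 (mod 4): gcd(14, 4) = 2; 2 - 6 = -4, which IS divisible by 2, so compatible.
    Write x = 6 + 14·t and substitute into x ≡ 2 (mod 4): 14·t ≡ 2 − 6 = -4 (mod 4).
    Divide the congruence (and modulus) by g = 2: 7·t ≡ -2 (mod 2).
    Reduce coefficients mod 2: 1·t ≡ 0 (mod 2).
    So t ≡ 0 (mod 2).
    Then x = 6 + 14·0 = 6, valid modulo lcm(14, 4) = 28: x ≡ 6 (mod 28).
  Combine with x ≡ 0 (mod 6): gcd(28, 6) = 2; 0 - 6 = -6, which IS divisible by 2, so compatible.
    Write x = 6 + 28·t and substitute into x ≡ 0 (mod 6): 28·t ≡ 0 − 6 = -6 (mod 6).
    Divide the congruence (and modulus) by g = 2: 14·t ≡ -3 (mod 3).
    Reduce coefficients mod 3: 2·t ≡ 0 (mod 3).
    The inverse of 2 mod 3 is 2 (since 2·2 = 4 = 1·3 + 1), so t ≡ 2·0 = 0 ≡ 0 (mod 3).
    Then x = 6 + 28·0 = 6, valid modulo lcm(28, 6) = 84: x ≡ 6 (mod 84).
Verify: 6 mod 14 = 6, 6 mod 4 = 2, 6 mod 6 = 0.

x ≡ 6 (mod 84).


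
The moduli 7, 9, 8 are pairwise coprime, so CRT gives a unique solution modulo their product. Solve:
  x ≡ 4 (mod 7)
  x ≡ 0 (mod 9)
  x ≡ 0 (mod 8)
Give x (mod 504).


Moduli 7, 9, 8 are pairwise coprime; by CRT there is a unique solution modulo M = 7 · 9 · 8 = 504.
Solve pairwise, accumulating the modulus:
  Start with x ≡ 4 (mod 7).
  Combine with x ≡ 0 (mod 9): since gcd(7, 9) = 1, we get a unique residue mod 63.
    Write x = 4 + 7·t and substitute into x ≡ 0 (mod 9): 7·t ≡ 0 − 4 = -4 (mod 9).
    Reduce coefficients mod 9: 7·t ≡ 5 (mod 9).
    The inverse of 7 mod 9 is 4 (since 7·4 = 28 = 3·9 + 1), so t ≡ 4·5 = 20 ≡ 2 (mod 9).
    Then x = 4 + 7·2 = 18, valid modulo lcm(7, 9) = 63: x ≡ 18 (mod 63).
  Combine with x ≡ 0 (mod 8): since gcd(63, 8) = 1, we get a unique residue mod 504.
    Write x = 18 + 63·t and substitute into x ≡ 0 (mod 8): 63·t ≡ 0 − 18 = -18 (mod 8).
    Reduce coefficients mod 8: 7·t ≡ 6 (mod 8).
    The inverse of 7 mod 8 is 7 (since 7·7 = 49 = 6·8 + 1), so t ≡ 7·6 = 42 ≡ 2 (mod 8).
    Then x = 18 + 63·2 = 144, valid modulo lcm(63, 8) = 504: x ≡ 144 (mod 504).
Verify: 144 mod 7 = 4 ✓, 144 mod 9 = 0 ✓, 144 mod 8 = 0 ✓.

x ≡ 144 (mod 504).


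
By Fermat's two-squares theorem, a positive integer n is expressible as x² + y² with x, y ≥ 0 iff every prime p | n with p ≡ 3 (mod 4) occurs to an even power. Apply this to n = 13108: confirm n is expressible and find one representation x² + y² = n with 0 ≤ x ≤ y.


Step 1: Factor n = 13108 = 2^2 · 29 · 113.
Step 2: Check the mod-4 condition on each prime factor: 2 = 2 (special); 29 ≡ 1 (mod 4), exponent 1; 113 ≡ 1 (mod 4), exponent 1.
All primes ≡ 3 (mod 4) appear to even exponent (or don't appear), so by the two-squares theorem n IS expressible as a sum of two squares.
Step 3: Build a representation. Group n = k² · m with k = 2 and m = 29 · 113 = 3277 (a product of primes ≡ 1 (mod 4)); a representation of m scales to one of n via (k·x)² + (k·y)² = k²(x² + y²). Each prime p ≡ 1 (mod 4) is itself a sum of two squares; find a² by testing p − a² for a perfect square:
  29: 29 − 1² = 28, 29 − 2² = 25 = 5² ⇒ 29 = 2² + 5².
  113: 113 − 1² = 112, 113 − 2² = 109, 113 − 3² = 104, 113 − 4² = 97, 113 − 5² = 88, 113 − 6² = 77, 113 − 7² = 64 = 8² ⇒ 113 = 7² + 8².
  Combine using the Brahmagupta–Fibonacci identity (a² + b²)(c² + d²) = (ac − bd)² + (ad + bc)² = (ac + bd)² + (ad − bc)²:
  29 · 113 = 3277: from (2² + 5²)(7² + 8²), take (2·7 − 5·8, 2·8 + 5·7) = (14 − 40, 16 + 35) = (-26, 51); dropping signs (only squares matter) gives (26, 51); check 26² + 51² = 676 + 2601 = 3277 ✓.
  Scale by k = 2: (2·26, 2·51) = (52, 102).
Step 4: Order so x ≤ y and verify: 52² + 102² = 2704 + 10404 = 13108 = n. ✓

n = 13108 = 52² + 102² (one valid representation with x ≤ y).


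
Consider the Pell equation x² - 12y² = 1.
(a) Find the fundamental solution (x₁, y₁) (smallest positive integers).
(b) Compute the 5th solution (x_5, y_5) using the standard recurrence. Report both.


Step 1: Find the fundamental solution (x₁, y₁) of x² - 12y² = 1.
  Expand √12 as a continued fraction. a₀ = ⌊√12⌋ = 3; iterate m_{k+1} = d_k·a_k − m_k, d_{k+1} = (12 − m_{k+1}²)/d_k, a_{k+1} = ⌊(a₀ + m_{k+1})/d_{k+1}⌋ (starting m₀ = 0, d₀ = 1), with convergents p_k = a_k·p_{k-1} + p_{k-2}, q_k = a_k·q_{k-1} + q_{k-2} (p₋₁ = 1, q₋₁ = 0):
  k = 0: a₀ = 3; p₀/q₀ = 3/1; p₀² − 12·q₀² = 9 − 12 = -3.
  k = 1: m = 3, d = 3, a = ⌊(3 + 3)/3⌋ = 2; p/q = (2·3 + 1)/(2·1 + 0) = 7/2; p² − 12·q² = 49 − 48 = 1.
  The first convergent with p² − 12·q² = 1 gives the fundamental solution (x₁, y₁) = (7, 2).
Step 2: Apply the recurrence (x_{n+1}, y_{n+1}) = (x₁x_n + 12y₁y_n, x₁y_n + y₁x_n) repeatedly.
  From (x_1, y_1) = (7, 2): x_2 = 7·7 + 12·2·2 = 97; y_2 = 7·2 + 2·7 = 28.
  From (x_2, y_2) = (97, 28): x_3 = 7·97 + 12·2·28 = 1351; y_3 = 7·28 + 2·97 = 390.
  From (x_3, y_3) = (1351, 390): x_4 = 7·1351 + 12·2·390 = 18817; y_4 = 7·390 + 2·1351 = 5432.
  From (x_4, y_4) = (18817, 5432): x_5 = 7·18817 + 12·2·5432 = 262087; y_5 = 7·5432 + 2·18817 = 75658.
Step 3: Verify x_5² - 12·y_5² = 68689595569 - 68689595568 = 1 (should be 1). ✓

(x_1, y_1) = (7, 2); (x_5, y_5) = (262087, 75658).


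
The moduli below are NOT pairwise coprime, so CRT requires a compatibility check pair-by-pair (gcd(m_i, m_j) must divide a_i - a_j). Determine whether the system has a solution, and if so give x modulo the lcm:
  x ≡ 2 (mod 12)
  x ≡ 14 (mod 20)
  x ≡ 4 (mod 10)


Moduli 12, 20, 10 are not pairwise coprime, so CRT works modulo lcm(m_i) when all pairwise compatibility conditions hold.
Pairwise compatibility: gcd(m_i, m_j) must divide a_i - a_j for every pair.
Merge one congruence at a time:
  Start: x ≡ 2 (mod 12).
  Combine with x ≡ 14 (mod 20): gcd(12, 20) = 4; 14 - 2 = 12, which IS divisible by 4, so compatible.
    Write x = 2 + 12·t and substitute into x ≡ 14 (mod 20): 12·t ≡ 14 − 2 = 12 (mod 20).
    Divide the congruence (and modulus) by g = 4: 3·t ≡ 3 (mod 5).
    The inverse of 3 mod 5 is 2 (since 3·2 = 6 = 1·5 + 1), so t ≡ 2·3 = 6 ≡ 1 (mod 5).
    Then x = 2 + 12·1 = 14, valid modulo lcm(12, 20) = 60: x ≡ 14 (mod 60).
  Combine with x ≡ 4 (mod 10): gcd(60, 10) = 10; 4 - 14 = -10, which IS divisible by 10, so compatible.
    Write x = 14 + 60·t and substitute into x ≡ 4 (mod 10): 60·t ≡ 4 − 14 = -10 (mod 10).
    Divide the congruence (and modulus) by g = 10: 6·t ≡ -1 (mod 1).
    Modulo 1 every t works; take t = 0.
    Then x = 14 + 60·0 = 14, valid modulo lcm(60, 10) = 60: x ≡ 14 (mod 60).
Verify: 14 mod 12 = 2, 14 mod 20 = 14, 14 mod 10 = 4.

x ≡ 14 (mod 60).


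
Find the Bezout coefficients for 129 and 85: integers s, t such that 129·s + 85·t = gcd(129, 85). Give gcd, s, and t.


Euclidean algorithm on (129, 85) — divide until remainder is 0:
  129 = 1 · 85 + 44
  85 = 1 · 44 + 41
  44 = 1 · 41 + 3
  41 = 13 · 3 + 2
  3 = 1 · 2 + 1
  2 = 2 · 1 + 0
gcd(129, 85) = 1.
Track Bezout coefficients alongside the remainders: start with r₀ = 129 = a·1 + b·0 (s = 1, t = 0) and r₁ = 85 = a·0 + b·1 (s = 0, t = 1); each new remainder r_{k+1} = r_{k-1} − q_k·r_k inherits s_{k+1} = s_{k-1} − q_k·s_k, t_{k+1} = t_{k-1} − q_k·t_k, so r_k = a·s_k + b·t_k at every step:
  q = 1: r = 44, s = 1 − 1·0 = 1, t = 0 − 1·1 = -1  (check: 129·1 + 85·(-1) = 44)
  q = 1: r = 41, s = 0 − 1·1 = -1, t = 1 − 1·(-1) = 2  (check: 129·(-1) + 85·2 = 41)
  q = 1: r = 3, s = 1 − 1·(-1) = 2, t = -1 − 1·2 = -3  (check: 129·2 + 85·(-3) = 3)
  q = 13: r = 2, s = -1 − 13·2 = -27, t = 2 − 13·(-3) = 41  (check: 129·(-27) + 85·41 = 2)
  q = 1: r = 1, s = 2 − 1·(-27) = 29, t = -3 − 1·41 = -44  (check: 129·29 + 85·(-44) = 1)
The row with r = 1 (the gcd) gives the Bezout coefficients s = 29, t = -44.
Result: 129 · (29) + 85 · (-44) = 1.

gcd(129, 85) = 1; s = 29, t = -44 (check: 129·29 + 85·(-44) = 1).
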